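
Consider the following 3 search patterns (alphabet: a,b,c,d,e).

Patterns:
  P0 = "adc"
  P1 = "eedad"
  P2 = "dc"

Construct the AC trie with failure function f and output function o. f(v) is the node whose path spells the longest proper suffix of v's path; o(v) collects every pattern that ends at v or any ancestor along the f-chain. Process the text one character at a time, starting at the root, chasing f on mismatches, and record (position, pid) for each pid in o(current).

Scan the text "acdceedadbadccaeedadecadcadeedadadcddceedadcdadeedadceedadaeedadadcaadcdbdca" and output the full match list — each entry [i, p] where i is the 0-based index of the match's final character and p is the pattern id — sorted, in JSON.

Build automaton:
Trie nodes:
  0='ε' goto a→1 d→9 e→4
  1='a' goto d→2
  2='ad' goto c→3
  3='adc' goto ·  ←P0
  4='e' goto e→5
  5='ee' goto d→6
  6='eed' goto a→7
  7='eeda' goto d→8
  8='eedad' goto ·  ←P1
  9='d' goto c→10
  10='dc' goto ·  ←P2

BFS fail/out derivation:
  n1('a'): parent n0 fail=0; on 'a' 0 → fail=0;  out ∅∪∅=∅
  n4('e'): parent n0 fail=0; on 'e' 0 → fail=0;  out ∅∪∅=∅
  n9('d'): parent n0 fail=0; on 'd' 0 → fail=0;  out ∅∪∅=∅
  n2('ad'): parent n1 fail=0; on 'd' 0 → fail=9;  out ∅∪∅=∅
  n5('ee'): parent n4 fail=0; on 'e' 0 → fail=4;  out ∅∪∅=∅
  n10('dc'): parent n9 fail=0; on 'c' 0 → fail=0;  out {2}∪∅={2}
  n3('adc'): parent n2 fail=9; on 'c' 9 → fail=10;  out {0}∪{2}={0,2}
  n6('eed'): parent n5 fail=4; on 'd' 4→0 → fail=9;  out ∅∪∅=∅
  n7('eeda'): parent n6 fail=9; on 'a' 9→0 → fail=1;  out ∅∪∅=∅
  n8('eedad'): parent n7 fail=1; on 'd' 1 → fail=2;  out {1}∪∅={1}

Scan:
i=0 'a': node 0→1
i=1 'c': node 1→0 ·f
i=2 'd': node 0→9
i=3 'c': node 9→10  → match P2@[2:3]
i=4 'e': node 10→4 ·f
i=5 'e': node 4→5
i=6 'd': node 5→6
i=7 'a': node 6→7
i=8 'd': node 7→8  → match P1@[4:8]
i=9 'b': node 8→0 ·f
i=10 'a': node 0→1
i=11 'd': node 1→2
i=12 'c': node 2→3  → match P0@[10:12],P2@[11:12]
i=13 'c': node 3→0 ·f
i=14 'a': node 0→1
i=15 'e': node 1→4 ·f
i=16 'e': node 4→5
i=17 'd': node 5→6
i=18 'a': node 6→7
i=19 'd': node 7→8  → match P1@[15:19]
i=20 'e': node 8→4 ·f
i=21 'c': node 4→0 ·f
i=22 'a': node 0→1
i=23 'd': node 1→2
i=24 'c': node 2→3  → match P0@[22:24],P2@[23:24]
i=25 'a': node 3→1 ·f
i=26 'd': node 1→2
i=27 'e': node 2→4 ·f
i=28 'e': node 4→5
i=29 'd': node 5→6
i=30 'a': node 6→7
i=31 'd': node 7→8  → match P1@[27:31]
i=32 'a': node 8→1 ·f
i=33 'd': node 1→2
i=34 'c': node 2→3  → match P0@[32:34],P2@[33:34]
i=35 'd': node 3→9 ·f
i=36 'd': node 9→9 ·f
i=37 'c': node 9→10  → match P2@[36:37]
i=38 'e': node 10→4 ·f
i=39 'e': node 4→5
i=40 'd': node 5→6
i=41 'a': node 6→7
i=42 'd': node 7→8  → match P1@[38:42]
i=43 'c': node 8→3 ·f  → match P0@[41:43],P2@[42:43]
i=44 'd': node 3→9 ·f
i=45 'a': node 9→1 ·f
i=46 'd': node 1→2
i=47 'e': node 2→4 ·f
i=48 'e': node 4→5
i=49 'd': node 5→6
i=50 'a': node 6→7
i=51 'd': node 7→8  → match P1@[47:51]
i=52 'c': node 8→3 ·f  → match P0@[50:52],P2@[51:52]
i=53 'e': node 3→4 ·f
i=54 'e': node 4→5
i=55 'd': node 5→6
i=56 'a': node 6→7
i=57 'd': node 7→8  → match P1@[53:57]
i=58 'a': node 8→1 ·f
i=59 'e': node 1→4 ·f
i=60 'e': node 4→5
i=61 'd': node 5→6
i=62 'a': node 6→7
i=63 'd': node 7→8  → match P1@[59:63]
i=64 'a': node 8→1 ·f
i=65 'd': node 1→2
i=66 'c': node 2→3  → match P0@[64:66],P2@[65:66]
i=67 'a': node 3→1 ·f
i=68 'a': node 1→1 ·f
i=69 'd': node 1→2
i=70 'c': node 2→3  → match P0@[68:70],P2@[69:70]
i=71 'd': node 3→9 ·f
i=72 'b': node 9→0 ·f
i=73 'd': node 0→9
i=74 'c': node 9→10  → match P2@[73:74]
i=75 'a': node 10→1 ·f

Result: [[3,2],[8,1],[12,0],[12,2],[19,1],[24,0],[24,2],[31,1],[34,0],[34,2],[37,2],[42,1],[43,0],[43,2],[51,1],[52,0],[52,2],[57,1],[63,1],[66,0],[66,2],[70,0],[70,2],[74,2]]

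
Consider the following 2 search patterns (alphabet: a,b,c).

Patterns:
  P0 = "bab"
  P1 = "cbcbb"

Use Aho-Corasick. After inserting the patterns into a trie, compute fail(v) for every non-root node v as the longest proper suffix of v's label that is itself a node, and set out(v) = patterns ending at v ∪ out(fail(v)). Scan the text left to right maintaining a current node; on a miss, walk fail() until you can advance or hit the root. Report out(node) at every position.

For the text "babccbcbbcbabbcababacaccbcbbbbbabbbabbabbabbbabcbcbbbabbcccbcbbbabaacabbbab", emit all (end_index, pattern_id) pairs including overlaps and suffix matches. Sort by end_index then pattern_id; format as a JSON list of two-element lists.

Construct AC machine:
Trie (insert patterns):
  0='ε' goto b→1 c→4
  1='b' goto a→2
  2='ba' goto b→3
  3='bab' goto ·  [P0 ends]
  4='c' goto b→5
  5='cb' goto c→6
  6='cbc' goto b→7
  7='cbcb' goto b→8
  8='cbcbb' goto ·  [P1 ends]

BFS fail/out derivation:
  fail(1) 'b': from fail(0)=0 chase 'b': 0 ⇒ 0;  out=∅∪out(0)=∅
  fail(4) 'c': from fail(0)=0 chase 'c': 0 ⇒ 0;  out=∅∪out(0)=∅
  fail(2) 'ba': from fail(1)=0 chase 'a': 0 ⇒ 0;  out=∅∪out(0)=∅
  fail(5) 'cb': from fail(4)=0 chase 'b': 0 ⇒ 1;  out=∅∪out(1)=∅
  fail(3) 'bab': from fail(2)=0 chase 'b': 0 ⇒ 1;  out={0}∪out(1)={0}
  fail(6) 'cbc': from fail(5)=1 chase 'c': 1→0 ⇒ 4;  out=∅∪out(4)=∅
  fail(7) 'cbcb': from fail(6)=4 chase 'b': 4 ⇒ 5;  out=∅∪out(5)=∅
  fail(8) 'cbcbb': from fail(7)=5 chase 'b': 5→1→0 ⇒ 1;  out={1}∪out(1)={1}

Text stream:
i=0 'b': node 0→1
i=1 'a': node 1→2
i=2 'b': node 2→3  ** P0@[0:2]
i=3 'c': node 3→4 (fail-walked)
i=4 'c': node 4→4 (fail-walked)
i=5 'b': node 4→5
i=6 'c': node 5→6
i=7 'b': node 6→7
i=8 'b': node 7→8  ** P1@[4:8]
i=9 'c': node 8→4 (fail-walked)
i=10 'b': node 4→5
i=11 'a': node 5→2 (fail-walked)
i=12 'b': node 2→3  ** P0@[10:12]
i=13 'b': node 3→1 (fail-walked)
i=14 'c': node 1→4 (fail-walked)
i=15 'a': node 4→0 (fail-walked)
i=16 'b': node 0→1
i=17 'a': node 1→2
i=18 'b': node 2→3  ** P0@[16:18]
i=19 'a': node 3→2 (fail-walked)
i=20 'c': node 2→4 (fail-walked)
i=21 'a': node 4→0 (fail-walked)
i=22 'c': node 0→4
i=23 'c': node 4→4 (fail-walked)
i=24 'b': node 4→5
i=25 'c': node 5→6
i=26 'b': node 6→7
i=27 'b': node 7→8  ** P1@[23:27]
i=28 'b': node 8→1 (fail-walked)
i=29 'b': node 1→1 (fail-walked)
i=30 'b': node 1→1 (fail-walked)
i=31 'a': node 1→2
i=32 'b': node 2→3  ** P0@[30:32]
i=33 'b': node 3→1 (fail-walked)
i=34 'b': node 1→1 (fail-walked)
i=35 'a': node 1→2
i=36 'b': node 2→3  ** P0@[34:36]
i=37 'b': node 3→1 (fail-walked)
i=38 'a': node 1→2
i=39 'b': node 2→3  ** P0@[37:39]
i=40 'b': node 3→1 (fail-walked)
i=41 'a': node 1→2
i=42 'b': node 2→3  ** P0@[40:42]
i=43 'b': node 3→1 (fail-walked)
i=44 'b': node 1→1 (fail-walked)
i=45 'a': node 1→2
i=46 'b': node 2→3  ** P0@[44:46]
i=47 'c': node 3→4 (fail-walked)
i=48 'b': node 4→5
i=49 'c': node 5→6
i=50 'b': node 6→7
i=51 'b': node 7→8  ** P1@[47:51]
i=52 'b': node 8→1 (fail-walked)
i=53 'a': node 1→2
i=54 'b': node 2→3  ** P0@[52:54]
i=55 'b': node 3→1 (fail-walked)
i=56 'c': node 1→4 (fail-walked)
i=57 'c': node 4→4 (fail-walked)
i=58 'c': node 4→4 (fail-walked)
i=59 'b': node 4→5
i=60 'c': node 5→6
i=61 'b': node 6→7
i=62 'b': node 7→8  ** P1@[58:62]
i=63 'b': node 8→1 (fail-walked)
i=64 'a': node 1→2
i=65 'b': node 2→3  ** P0@[63:65]
i=66 'a': node 3→2 (fail-walked)
i=67 'a': node 2→0 (fail-walked)
i=68 'c': node 0→4
i=69 'a': node 4→0 (fail-walked)
i=70 'b': node 0→1
i=71 'b': node 1→1 (fail-walked)
i=72 'b': node 1→1 (fail-walked)
i=73 'a': node 1→2
i=74 'b': node 2→3  ** P0@[72:74]

Matches: [[2,0],[8,1],[12,0],[18,0],[27,1],[32,0],[36,0],[39,0],[42,0],[46,0],[51,1],[54,0],[62,1],[65,0],[74,0]]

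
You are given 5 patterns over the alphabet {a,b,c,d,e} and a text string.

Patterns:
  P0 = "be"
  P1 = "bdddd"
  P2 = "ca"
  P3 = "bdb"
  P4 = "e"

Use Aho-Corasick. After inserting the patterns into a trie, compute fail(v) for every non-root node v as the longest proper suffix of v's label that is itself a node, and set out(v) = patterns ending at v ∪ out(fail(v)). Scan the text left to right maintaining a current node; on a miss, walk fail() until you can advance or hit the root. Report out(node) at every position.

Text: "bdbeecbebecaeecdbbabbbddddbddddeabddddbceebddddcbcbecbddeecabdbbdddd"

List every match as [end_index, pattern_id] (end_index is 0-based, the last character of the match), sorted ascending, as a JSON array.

Construct AC machine:
Trie (insert patterns):
  n0 'ε': b→1 c→7 e→10
  n1 'b': d→3 e→2
  n2 'be': ·  ←P0
  n3 'bd': b→9 d→4
  n4 'bdd': d→5
  n5 'bddd': d→6
  n6 'bdddd': ·  ←P1
  n7 'c': a→8
  n8 'ca': ·  ←P2
  n9 'bdb': ·  ←P3
  n10 'e': ·  ←P4

Failure links (BFS by depth):
  fail(1) 'b': from fail(0)=0 chase 'b': 0 ⇒ 0;  out=∅∪out(0)=∅
  fail(7) 'c': from fail(0)=0 chase 'c': 0 ⇒ 0;  out=∅∪out(0)=∅
  fail(10) 'e': from fail(0)=0 chase 'e': 0 ⇒ 0;  out={4}∪out(0)={4}
  fail(2) 'be': from fail(1)=0 chase 'e': 0 ⇒ 10;  out={0}∪out(10)={0,4}
  fail(3) 'bd': from fail(1)=0 chase 'd': 0 ⇒ 0;  out=∅∪out(0)=∅
  fail(8) 'ca': from fail(7)=0 chase 'a': 0 ⇒ 0;  out={2}∪out(0)={2}
  fail(4) 'bdd': from fail(3)=0 chase 'd': 0 ⇒ 0;  out=∅∪out(0)=∅
  fail(9) 'bdb': from fail(3)=0 chase 'b': 0 ⇒ 1;  out={3}∪out(1)={3}
  fail(5) 'bddd': from fail(4)=0 chase 'd': 0 ⇒ 0;  out=∅∪out(0)=∅
  fail(6) 'bdddd': from fail(5)=0 chase 'd': 0 ⇒ 0;  out={1}∪out(0)={1}

Text stream:
pos 0 'b': at 1
pos 1 'd': at 3
pos 2 'b': at 9  emit P3@[0:2]
pos 3 'e': at 2 (via fail)  emit P0@[2:3],P4@[3:3]
pos 4 'e': at 10 (via fail)  emit P4@[4:4]
pos 5 'c': at 7 (via fail)
pos 6 'b': at 1 (via fail)
pos 7 'e': at 2  emit P0@[6:7],P4@[7:7]
pos 8 'b': at 1 (via fail)
pos 9 'e': at 2  emit P0@[8:9],P4@[9:9]
pos 10 'c': at 7 (via fail)
pos 11 'a': at 8  emit P2@[10:11]
pos 12 'e': at 10 (via fail)  emit P4@[12:12]
pos 13 'e': at 10 (via fail)  emit P4@[13:13]
pos 14 'c': at 7 (via fail)
pos 15 'd': at 0 (via fail)
pos 16 'b': at 1
pos 17 'b': at 1 (via fail)
pos 18 'a': at 0 (via fail)
pos 19 'b': at 1
pos 20 'b': at 1 (via fail)
pos 21 'b': at 1 (via fail)
pos 22 'd': at 3
pos 23 'd': at 4
pos 24 'd': at 5
pos 25 'd': at 6  emit P1@[21:25]
pos 26 'b': at 1 (via fail)
pos 27 'd': at 3
pos 28 'd': at 4
pos 29 'd': at 5
pos 30 'd': at 6  emit P1@[26:30]
pos 31 'e': at 10 (via fail)  emit P4@[31:31]
pos 32 'a': at 0 (via fail)
pos 33 'b': at 1
pos 34 'd': at 3
pos 35 'd': at 4
pos 36 'd': at 5
pos 37 'd': at 6  emit P1@[33:37]
pos 38 'b': at 1 (via fail)
pos 39 'c': at 7 (via fail)
pos 40 'e': at 10 (via fail)  emit P4@[40:40]
pos 41 'e': at 10 (via fail)  emit P4@[41:41]
pos 42 'b': at 1 (via fail)
pos 43 'd': at 3
pos 44 'd': at 4
pos 45 'd': at 5
pos 46 'd': at 6  emit P1@[42:46]
pos 47 'c': at 7 (via fail)
pos 48 'b': at 1 (via fail)
pos 49 'c': at 7 (via fail)
pos 50 'b': at 1 (via fail)
pos 51 'e': at 2  emit P0@[50:51],P4@[51:51]
pos 52 'c': at 7 (via fail)
pos 53 'b': at 1 (via fail)
pos 54 'd': at 3
pos 55 'd': at 4
pos 56 'e': at 10 (via fail)  emit P4@[56:56]
pos 57 'e': at 10 (via fail)  emit P4@[57:57]
pos 58 'c': at 7 (via fail)
pos 59 'a': at 8  emit P2@[58:59]
pos 60 'b': at 1 (via fail)
pos 61 'd': at 3
pos 62 'b': at 9  emit P3@[60:62]
pos 63 'b': at 1 (via fail)
pos 64 'd': at 3
pos 65 'd': at 4
pos 66 'd': at 5
pos 67 'd': at 6  emit P1@[63:67]

Matches: [[2,3],[3,0],[3,4],[4,4],[7,0],[7,4],[9,0],[9,4],[11,2],[12,4],[13,4],[25,1],[30,1],[31,4],[37,1],[40,4],[41,4],[46,1],[51,0],[51,4],[56,4],[57,4],[59,2],[62,3],[67,1]]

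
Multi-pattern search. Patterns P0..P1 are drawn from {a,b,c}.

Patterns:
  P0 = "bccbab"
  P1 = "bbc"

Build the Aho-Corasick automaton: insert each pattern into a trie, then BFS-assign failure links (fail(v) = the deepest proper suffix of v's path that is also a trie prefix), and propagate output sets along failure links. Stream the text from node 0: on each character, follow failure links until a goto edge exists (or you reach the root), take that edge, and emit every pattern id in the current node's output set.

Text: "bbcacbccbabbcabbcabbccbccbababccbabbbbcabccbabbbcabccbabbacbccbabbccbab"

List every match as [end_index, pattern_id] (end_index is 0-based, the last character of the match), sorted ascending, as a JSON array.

Construct AC machine:
Trie (insert patterns):
  n0 'ε': b→1
  n1 'b': b→7 c→2
  n2 'bc': c→3
  n3 'bcc': b→4
  n4 'bccb': a→5
  n5 'bccba': b→6
  n6 'bccbab': ·  [P0 ends]
  n7 'bb': c→8
  n8 'bbc': ·  [P1 ends]

Failure links (BFS by depth):
  fail(1) 'b': from fail(0)=0 chase 'b': 0 ⇒ 0;  out=∅∪out(0)=∅
  fail(2) 'bc': from fail(1)=0 chase 'c': 0 ⇒ 0;  out=∅∪out(0)=∅
  fail(7) 'bb': from fail(1)=0 chase 'b': 0 ⇒ 1;  out=∅∪out(1)=∅
  fail(3) 'bcc': from fail(2)=0 chase 'c': 0 ⇒ 0;  out=∅∪out(0)=∅
  fail(8) 'bbc': from fail(7)=1 chase 'c': 1 ⇒ 2;  out={1}∪out(2)={1}
  fail(4) 'bccb': from fail(3)=0 chase 'b': 0 ⇒ 1;  out=∅∪out(1)=∅
  fail(5) 'bccba': from fail(4)=1 chase 'a': 1→0 ⇒ 0;  out=∅∪out(0)=∅
  fail(6) 'bccbab': from fail(5)=0 chase 'b': 0 ⇒ 1;  out={0}∪out(1)={0}

Scan:
pos 0 'b': at 1
pos 1 'b': at 7
pos 2 'c': at 8  → match P1@[0:2]
pos 3 'a': at 0 (via fail)
pos 4 'c': at 0
pos 5 'b': at 1
pos 6 'c': at 2
pos 7 'c': at 3
pos 8 'b': at 4
pos 9 'a': at 5
pos 10 'b': at 6  → match P0@[5:10]
pos 11 'b': at 7 (via fail)
pos 12 'c': at 8  → match P1@[10:12]
pos 13 'a': at 0 (via fail)
pos 14 'b': at 1
pos 15 'b': at 7
pos 16 'c': at 8  → match P1@[14:16]
pos 17 'a': at 0 (via fail)
pos 18 'b': at 1
pos 19 'b': at 7
pos 20 'c': at 8  → match P1@[18:20]
pos 21 'c': at 3 (via fail)
pos 22 'b': at 4
pos 23 'c': at 2 (via fail)
pos 24 'c': at 3
pos 25 'b': at 4
pos 26 'a': at 5
pos 27 'b': at 6  → match P0@[22:27]
pos 28 'a': at 0 (via fail)
pos 29 'b': at 1
pos 30 'c': at 2
pos 31 'c': at 3
pos 32 'b': at 4
pos 33 'a': at 5
pos 34 'b': at 6  → match P0@[29:34]
pos 35 'b': at 7 (via fail)
pos 36 'b': at 7 (via fail)
pos 37 'b': at 7 (via fail)
pos 38 'c': at 8  → match P1@[36:38]
pos 39 'a': at 0 (via fail)
pos 40 'b': at 1
pos 41 'c': at 2
pos 42 'c': at 3
pos 43 'b': at 4
pos 44 'a': at 5
pos 45 'b': at 6  → match P0@[40:45]
pos 46 'b': at 7 (via fail)
pos 47 'b': at 7 (via fail)
pos 48 'c': at 8  → match P1@[46:48]
pos 49 'a': at 0 (via fail)
pos 50 'b': at 1
pos 51 'c': at 2
pos 52 'c': at 3
pos 53 'b': at 4
pos 54 'a': at 5
pos 55 'b': at 6  → match P0@[50:55]
pos 56 'b': at 7 (via fail)
pos 57 'a': at 0 (via fail)
pos 58 'c': at 0
pos 59 'b': at 1
pos 60 'c': at 2
pos 61 'c': at 3
pos 62 'b': at 4
pos 63 'a': at 5
pos 64 'b': at 6  → match P0@[59:64]
pos 65 'b': at 7 (via fail)
pos 66 'c': at 8  → match P1@[64:66]
pos 67 'c': at 3 (via fail)
pos 68 'b': at 4
pos 69 'a': at 5
pos 70 'b': at 6  → match P0@[65:70]

Result: [[2,1],[10,0],[12,1],[16,1],[20,1],[27,0],[34,0],[38,1],[45,0],[48,1],[55,0],[64,0],[66,1],[70,0]]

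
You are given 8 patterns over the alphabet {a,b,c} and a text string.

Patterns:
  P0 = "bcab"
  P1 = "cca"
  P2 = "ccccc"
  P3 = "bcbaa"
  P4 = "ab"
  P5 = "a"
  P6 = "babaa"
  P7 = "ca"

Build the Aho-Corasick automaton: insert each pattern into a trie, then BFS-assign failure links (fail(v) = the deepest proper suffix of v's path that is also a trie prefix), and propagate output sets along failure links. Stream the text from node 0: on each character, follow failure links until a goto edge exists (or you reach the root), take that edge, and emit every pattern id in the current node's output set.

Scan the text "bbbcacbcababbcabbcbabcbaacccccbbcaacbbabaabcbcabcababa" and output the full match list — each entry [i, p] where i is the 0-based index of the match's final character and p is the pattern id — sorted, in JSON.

Build automaton:
Trie (insert patterns):
  0='ε' goto a→14 b→1 c→5
  1='b' goto a→16 c→2
  2='bc' goto a→3 b→11
  3='bca' goto b→4
  4='bcab' goto ·  [P0 ends]
  5='c' goto a→20 c→6
  6='cc' goto a→7 c→8
  7='cca' goto ·  [P1 ends]
  8='ccc' goto c→9
  9='cccc' goto c→10
  10='ccccc' goto ·  [P2 ends]
  11='bcb' goto a→12
  12='bcba' goto a→13
  13='bcbaa' goto ·  [P3 ends]
  14='a' goto b→15  [P5 ends]
  15='ab' goto ·  [P4 ends]
  16='ba' goto b→17
  17='bab' goto a→18
  18='baba' goto a→19
  19='babaa' goto ·  [P6 ends]
  20='ca' goto ·  [P7 ends]

Failure links (BFS by depth):
  n1('b'): parent n0 fail=0; on 'b' 0 → fail=0;  out ∅∪∅=∅
  n5('c'): parent n0 fail=0; on 'c' 0 → fail=0;  out ∅∪∅=∅
  n14('a'): parent n0 fail=0; on 'a' 0 → fail=0;  out {5}∪∅={5}
  n2('bc'): parent n1 fail=0; on 'c' 0 → fail=5;  out ∅∪∅=∅
  n6('cc'): parent n5 fail=0; on 'c' 0 → fail=5;  out ∅∪∅=∅
  n15('ab'): parent n14 fail=0; on 'b' 0 → fail=1;  out {4}∪∅={4}
  n16('ba'): parent n1 fail=0; on 'a' 0 → fail=14;  out ∅∪{5}={5}
  n20('ca'): parent n5 fail=0; on 'a' 0 → fail=14;  out {7}∪{5}={5,7}
  n3('bca'): parent n2 fail=5; on 'a' 5 → fail=20;  out ∅∪{5,7}={5,7}
  n7('cca'): parent n6 fail=5; on 'a' 5 → fail=20;  out {1}∪{5,7}={1,5,7}
  n8('ccc'): parent n6 fail=5; on 'c' 5 → fail=6;  out ∅∪∅=∅
  n11('bcb'): parent n2 fail=5; on 'b' 5→0 → fail=1;  out ∅∪∅=∅
  n17('bab'): parent n16 fail=14; on 'b' 14 → fail=15;  out ∅∪{4}={4}
  n4('bcab'): parent n3 fail=20; on 'b' 20→14 → fail=15;  out {0}∪{4}={0,4}
  n9('cccc'): parent n8 fail=6; on 'c' 6 → fail=8;  out ∅∪∅=∅
  n12('bcba'): parent n11 fail=1; on 'a' 1 → fail=16;  out ∅∪{5}={5}
  n18('baba'): parent n17 fail=15; on 'a' 15→1 → fail=16;  out ∅∪{5}={5}
  n10('ccccc'): parent n9 fail=8; on 'c' 8 → fail=9;  out {2}∪∅={2}
  n13('bcbaa'): parent n12 fail=16; on 'a' 16→14→0 → fail=14;  out {3}∪{5}={3,5}
  n19('babaa'): parent n18 fail=16; on 'a' 16→14→0 → fail=14;  out {6}∪{5}={5,6}

Run:
pos 0 'b': at 1
pos 1 'b': at 1 (via fail)
pos 2 'b': at 1 (via fail)
pos 3 'c': at 2
pos 4 'a': at 3  → match P5@[4:4],P7@[3:4]
pos 5 'c': at 5 (via fail)
pos 6 'b': at 1 (via fail)
pos 7 'c': at 2
pos 8 'a': at 3  → match P5@[8:8],P7@[7:8]
pos 9 'b': at 4  → match P0@[6:9],P4@[8:9]
pos 10 'a': at 16 (via fail)  → match P5@[10:10]
pos 11 'b': at 17  → match P4@[10:11]
pos 12 'b': at 1 (via fail)
pos 13 'c': at 2
pos 14 'a': at 3  → match P5@[14:14],P7@[13:14]
pos 15 'b': at 4  → match P0@[12:15],P4@[14:15]
pos 16 'b': at 1 (via fail)
pos 17 'c': at 2
pos 18 'b': at 11
pos 19 'a': at 12  → match P5@[19:19]
pos 20 'b': at 17 (via fail)  → match P4@[19:20]
pos 21 'c': at 2 (via fail)
pos 22 'b': at 11
pos 23 'a': at 12  → match P5@[23:23]
pos 24 'a': at 13  → match P3@[20:24],P5@[24:24]
pos 25 'c': at 5 (via fail)
pos 26 'c': at 6
pos 27 'c': at 8
pos 28 'c': at 9
pos 29 'c': at 10  → match P2@[25:29]
pos 30 'b': at 1 (via fail)
pos 31 'b': at 1 (via fail)
pos 32 'c': at 2
pos 33 'a': at 3  → match P5@[33:33],P7@[32:33]
pos 34 'a': at 14 (via fail)  → match P5@[34:34]
pos 35 'c': at 5 (via fail)
pos 36 'b': at 1 (via fail)
pos 37 'b': at 1 (via fail)
pos 38 'a': at 16  → match P5@[38:38]
pos 39 'b': at 17  → match P4@[38:39]
pos 40 'a': at 18  → match P5@[40:40]
pos 41 'a': at 19  → match P5@[41:41],P6@[37:41]
pos 42 'b': at 15 (via fail)  → match P4@[41:42]
pos 43 'c': at 2 (via fail)
pos 44 'b': at 11
pos 45 'c': at 2 (via fail)
pos 46 'a': at 3  → match P5@[46:46],P7@[45:46]
pos 47 'b': at 4  → match P0@[44:47],P4@[46:47]
pos 48 'c': at 2 (via fail)
pos 49 'a': at 3  → match P5@[49:49],P7@[48:49]
pos 50 'b': at 4  → match P0@[47:50],P4@[49:50]
pos 51 'a': at 16 (via fail)  → match P5@[51:51]
pos 52 'b': at 17  → match P4@[51:52]
pos 53 'a': at 18  → match P5@[53:53]

All matches (sorted): [[4,5],[4,7],[8,5],[8,7],[9,0],[9,4],[10,5],[11,4],[14,5],[14,7],[15,0],[15,4],[19,5],[20,4],[23,5],[24,3],[24,5],[29,2],[33,5],[33,7],[34,5],[38,5],[39,4],[40,5],[41,5],[41,6],[42,4],[46,5],[46,7],[47,0],[47,4],[49,5],[49,7],[50,0],[50,4],[51,5],[52,4],[53,5]]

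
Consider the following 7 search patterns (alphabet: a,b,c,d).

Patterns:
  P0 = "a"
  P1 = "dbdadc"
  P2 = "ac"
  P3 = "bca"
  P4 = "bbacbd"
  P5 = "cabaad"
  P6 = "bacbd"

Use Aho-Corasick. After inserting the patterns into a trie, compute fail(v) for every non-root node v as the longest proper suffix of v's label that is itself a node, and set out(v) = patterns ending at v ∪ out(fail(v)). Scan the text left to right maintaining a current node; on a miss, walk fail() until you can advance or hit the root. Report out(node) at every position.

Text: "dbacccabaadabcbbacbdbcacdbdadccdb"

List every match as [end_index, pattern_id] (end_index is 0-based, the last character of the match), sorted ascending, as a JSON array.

Construct AC machine:
Trie (insert patterns):
  n0 'ε': a→1 b→9 c→17 d→2
  n1 'a': c→8  [P0 ends]
  n2 'd': b→3
  n3 'db': d→4
  n4 'dbd': a→5
  n5 'dbda': d→6
  n6 'dbdad': c→7
  n7 'dbdadc': ·  [P1 ends]
  n8 'ac': ·  [P2 ends]
  n9 'b': a→23 b→12 c→10
  n10 'bc': a→11
  n11 'bca': ·  [P3 ends]
  n12 'bb': a→13
  n13 'bba': c→14
  n14 'bbac': b→15
  n15 'bbacb': d→16
  n16 'bbacbd': ·  [P4 ends]
  n17 'c': a→18
  n18 'ca': b→19
  n19 'cab': a→20
  n20 'caba': a→21
  n21 'cabaa': d→22
  n22 'cabaad': ·  [P5 ends]
  n23 'ba': c→24
  n24 'bac': b→25
  n25 'bacb': d→26
  n26 'bacbd': ·  [P6 ends]

Failure links (BFS by depth):
  n1('a'): parent n0 fail=0; on 'a' 0 → fail=0;  out {0}∪∅={0}
  n2('d'): parent n0 fail=0; on 'd' 0 → fail=0;  out ∅∪∅=∅
  n9('b'): parent n0 fail=0; on 'b' 0 → fail=0;  out ∅∪∅=∅
  n17('c'): parent n0 fail=0; on 'c' 0 → fail=0;  out ∅∪∅=∅
  n3('db'): parent n2 fail=0; on 'b' 0 → fail=9;  out ∅∪∅=∅
  n8('ac'): parent n1 fail=0; on 'c' 0 → fail=17;  out {2}∪∅={2}
  n10('bc'): parent n9 fail=0; on 'c' 0 → fail=17;  out ∅∪∅=∅
  n12('bb'): parent n9 fail=0; on 'b' 0 → fail=9;  out ∅∪∅=∅
  n18('ca'): parent n17 fail=0; on 'a' 0 → fail=1;  out ∅∪{0}={0}
  n23('ba'): parent n9 fail=0; on 'a' 0 → fail=1;  out ∅∪{0}={0}
  n4('dbd'): parent n3 fail=9; on 'd' 9→0 → fail=2;  out ∅∪∅=∅
  n11('bca'): parent n10 fail=17; on 'a' 17 → fail=18;  out {3}∪{0}={0,3}
  n13('bba'): parent n12 fail=9; on 'a' 9 → fail=23;  out ∅∪{0}={0}
  n19('cab'): parent n18 fail=1; on 'b' 1→0 → fail=9;  out ∅∪∅=∅
  n24('bac'): parent n23 fail=1; on 'c' 1 → fail=8;  out ∅∪{2}={2}
  n5('dbda'): parent n4 fail=2; on 'a' 2→0 → fail=1;  out ∅∪{0}={0}
  n14('bbac'): parent n13 fail=23; on 'c' 23 → fail=24;  out ∅∪{2}={2}
  n20('caba'): parent n19 fail=9; on 'a' 9 → fail=23;  out ∅∪{0}={0}
  n25('bacb'): parent n24 fail=8; on 'b' 8→17→0 → fail=9;  out ∅∪∅=∅
  n6('dbdad'): parent n5 fail=1; on 'd' 1→0 → fail=2;  out ∅∪∅=∅
  n15('bbacb'): parent n14 fail=24; on 'b' 24 → fail=25;  out ∅∪∅=∅
  n21('cabaa'): parent n20 fail=23; on 'a' 23→1→0 → fail=1;  out ∅∪{0}={0}
  n26('bacbd'): parent n25 fail=9; on 'd' 9→0 → fail=2;  out {6}∪∅={6}
  n7('dbdadc'): parent n6 fail=2; on 'c' 2→0 → fail=17;  out {1}∪∅={1}
  n16('bbacbd'): parent n15 fail=25; on 'd' 25 → fail=26;  out {4}∪{6}={4,6}
  n22('cabaad'): parent n21 fail=1; on 'd' 1→0 → fail=2;  out {5}∪∅={5}

Text stream:
pos 0 'd': at 2
pos 1 'b': at 3
pos 2 'a': at 23 (via fail)  ** P0@[2:2]
pos 3 'c': at 24  ** P2@[2:3]
pos 4 'c': at 17 (via fail)
pos 5 'c': at 17 (via fail)
pos 6 'a': at 18  ** P0@[6:6]
pos 7 'b': at 19
pos 8 'a': at 20  ** P0@[8:8]
pos 9 'a': at 21  ** P0@[9:9]
pos 10 'd': at 22  ** P5@[5:10]
pos 11 'a': at 1 (via fail)  ** P0@[11:11]
pos 12 'b': at 9 (via fail)
pos 13 'c': at 10
pos 14 'b': at 9 (via fail)
pos 15 'b': at 12
pos 16 'a': at 13  ** P0@[16:16]
pos 17 'c': at 14  ** P2@[16:17]
pos 18 'b': at 15
pos 19 'd': at 16  ** P4@[14:19],P6@[15:19]
pos 20 'b': at 3 (via fail)
pos 21 'c': at 10 (via fail)
pos 22 'a': at 11  ** P0@[22:22],P3@[20:22]
pos 23 'c': at 8 (via fail)  ** P2@[22:23]
pos 24 'd': at 2 (via fail)
pos 25 'b': at 3
pos 26 'd': at 4
pos 27 'a': at 5  ** P0@[27:27]
pos 28 'd': at 6
pos 29 'c': at 7  ** P1@[24:29]
pos 30 'c': at 17 (via fail)
pos 31 'd': at 2 (via fail)
pos 32 'b': at 3

Result: [[2,0],[3,2],[6,0],[8,0],[9,0],[10,5],[11,0],[16,0],[17,2],[19,4],[19,6],[22,0],[22,3],[23,2],[27,0],[29,1]]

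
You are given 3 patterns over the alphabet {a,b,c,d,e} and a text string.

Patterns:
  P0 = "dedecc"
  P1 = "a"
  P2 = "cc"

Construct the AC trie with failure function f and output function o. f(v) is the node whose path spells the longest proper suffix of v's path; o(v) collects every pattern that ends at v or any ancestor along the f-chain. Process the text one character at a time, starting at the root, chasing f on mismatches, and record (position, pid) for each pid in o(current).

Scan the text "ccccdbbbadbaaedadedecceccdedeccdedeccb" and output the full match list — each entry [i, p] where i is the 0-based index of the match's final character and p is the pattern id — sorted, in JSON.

Build:
Trie (insert patterns):
  n0 'ε': a→7 c→8 d→1
  n1 'd': e→2
  n2 'de': d→3
  n3 'ded': e→4
  n4 'dede': c→5
  n5 'dedec': c→6
  n6 'dedecc': ·  [P0 ends]
  n7 'a': ·  [P1 ends]
  n8 'c': c→9
  n9 'cc': ·  [P2 ends]

Failure links (BFS by depth):
  fail(1) 'd': from fail(0)=0 chase 'd': 0 ⇒ 0;  out=∅∪out(0)=∅
  fail(7) 'a': from fail(0)=0 chase 'a': 0 ⇒ 0;  out={1}∪out(0)={1}
  fail(8) 'c': from fail(0)=0 chase 'c': 0 ⇒ 0;  out=∅∪out(0)=∅
  fail(2) 'de': from fail(1)=0 chase 'e': 0 ⇒ 0;  out=∅∪out(0)=∅
  fail(9) 'cc': from fail(8)=0 chase 'c': 0 ⇒ 8;  out={2}∪out(8)={2}
  fail(3) 'ded': from fail(2)=0 chase 'd': 0 ⇒ 1;  out=∅∪out(1)=∅
  fail(4) 'dede': from fail(3)=1 chase 'e': 1 ⇒ 2;  out=∅∪out(2)=∅
  fail(5) 'dedec': from fail(4)=2 chase 'c': 2→0 ⇒ 8;  out=∅∪out(8)=∅
  fail(6) 'dedecc': from fail(5)=8 chase 'c': 8 ⇒ 9;  out={0}∪out(9)={0,2}

Text stream:
pos 0 'c': at 8
pos 1 'c': at 9  emit P2@[0:1]
pos 2 'c': at 9 (via fail)  emit P2@[1:2]
pos 3 'c': at 9 (via fail)  emit P2@[2:3]
pos 4 'd': at 1 (via fail)
pos 5 'b': at 0 (via fail)
pos 6 'b': at 0
pos 7 'b': at 0
pos 8 'a': at 7  emit P1@[8:8]
pos 9 'd': at 1 (via fail)
pos 10 'b': at 0 (via fail)
pos 11 'a': at 7  emit P1@[11:11]
pos 12 'a': at 7 (via fail)  emit P1@[12:12]
pos 13 'e': at 0 (via fail)
pos 14 'd': at 1
pos 15 'a': at 7 (via fail)  emit P1@[15:15]
pos 16 'd': at 1 (via fail)
pos 17 'e': at 2
pos 18 'd': at 3
pos 19 'e': at 4
pos 20 'c': at 5
pos 21 'c': at 6  emit P0@[16:21],P2@[20:21]
pos 22 'e': at 0 (via fail)
pos 23 'c': at 8
pos 24 'c': at 9  emit P2@[23:24]
pos 25 'd': at 1 (via fail)
pos 26 'e': at 2
pos 27 'd': at 3
pos 28 'e': at 4
pos 29 'c': at 5
pos 30 'c': at 6  emit P0@[25:30],P2@[29:30]
pos 31 'd': at 1 (via fail)
pos 32 'e': at 2
pos 33 'd': at 3
pos 34 'e': at 4
pos 35 'c': at 5
pos 36 'c': at 6  emit P0@[31:36],P2@[35:36]
pos 37 'b': at 0 (via fail)

Result: [[1,2],[2,2],[3,2],[8,1],[11,1],[12,1],[15,1],[21,0],[21,2],[24,2],[30,0],[30,2],[36,0],[36,2]]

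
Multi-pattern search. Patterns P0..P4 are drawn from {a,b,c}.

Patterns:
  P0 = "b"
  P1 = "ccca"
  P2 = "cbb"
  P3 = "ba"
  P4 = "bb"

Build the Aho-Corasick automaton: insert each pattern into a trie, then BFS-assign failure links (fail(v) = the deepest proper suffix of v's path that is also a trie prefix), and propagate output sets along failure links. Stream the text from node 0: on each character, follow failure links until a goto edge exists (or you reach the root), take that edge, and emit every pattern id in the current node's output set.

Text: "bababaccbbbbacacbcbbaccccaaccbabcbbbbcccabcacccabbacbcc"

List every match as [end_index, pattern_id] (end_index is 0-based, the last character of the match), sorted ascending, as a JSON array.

Construct AC machine:
Trie nodes:
  0='ε' goto b→1 c→2
  1='b' goto a→8 b→9  ←P0
  2='c' goto b→6 c→3
  3='cc' goto c→4
  4='ccc' goto a→5
  5='ccca' goto ·  ←P1
  6='cb' goto b→7
  7='cbb' goto ·  ←P2
  8='ba' goto ·  ←P3
  9='bb' goto ·  ←P4

BFS fail/out derivation:
  fail(1) 'b': from fail(0)=0 chase 'b': 0 ⇒ 0;  out={0}∪out(0)={0}
  fail(2) 'c': from fail(0)=0 chase 'c': 0 ⇒ 0;  out=∅∪out(0)=∅
  fail(3) 'cc': from fail(2)=0 chase 'c': 0 ⇒ 2;  out=∅∪out(2)=∅
  fail(6) 'cb': from fail(2)=0 chase 'b': 0 ⇒ 1;  out=∅∪out(1)={0}
  fail(8) 'ba': from fail(1)=0 chase 'a': 0 ⇒ 0;  out={3}∪out(0)={3}
  fail(9) 'bb': from fail(1)=0 chase 'b': 0 ⇒ 1;  out={4}∪out(1)={0,4}
  fail(4) 'ccc': from fail(3)=2 chase 'c': 2 ⇒ 3;  out=∅∪out(3)=∅
  fail(7) 'cbb': from fail(6)=1 chase 'b': 1 ⇒ 9;  out={2}∪out(9)={0,2,4}
  fail(5) 'ccca': from fail(4)=3 chase 'a': 3→2→0 ⇒ 0;  out={1}∪out(0)={1}

Text stream:
i=0 'b': node 0→1  ** P0@[0:0]
i=1 'a': node 1→8  ** P3@[0:1]
i=2 'b': node 8→1 (fail-walked)  ** P0@[2:2]
i=3 'a': node 1→8  ** P3@[2:3]
i=4 'b': node 8→1 (fail-walked)  ** P0@[4:4]
i=5 'a': node 1→8  ** P3@[4:5]
i=6 'c': node 8→2 (fail-walked)
i=7 'c': node 2→3
i=8 'b': node 3→6 (fail-walked)  ** P0@[8:8]
i=9 'b': node 6→7  ** P0@[9:9],P2@[7:9],P4@[8:9]
i=10 'b': node 7→9 (fail-walked)  ** P0@[10:10],P4@[9:10]
i=11 'b': node 9→9 (fail-walked)  ** P0@[11:11],P4@[10:11]
i=12 'a': node 9→8 (fail-walked)  ** P3@[11:12]
i=13 'c': node 8→2 (fail-walked)
i=14 'a': node 2→0 (fail-walked)
i=15 'c': node 0→2
i=16 'b': node 2→6  ** P0@[16:16]
i=17 'c': node 6→2 (fail-walked)
i=18 'b': node 2→6  ** P0@[18:18]
i=19 'b': node 6→7  ** P0@[19:19],P2@[17:19],P4@[18:19]
i=20 'a': node 7→8 (fail-walked)  ** P3@[19:20]
i=21 'c': node 8→2 (fail-walked)
i=22 'c': node 2→3
i=23 'c': node 3→4
i=24 'c': node 4→4 (fail-walked)
i=25 'a': node 4→5  ** P1@[22:25]
i=26 'a': node 5→0 (fail-walked)
i=27 'c': node 0→2
i=28 'c': node 2→3
i=29 'b': node 3→6 (fail-walked)  ** P0@[29:29]
i=30 'a': node 6→8 (fail-walked)  ** P3@[29:30]
i=31 'b': node 8→1 (fail-walked)  ** P0@[31:31]
i=32 'c': node 1→2 (fail-walked)
i=33 'b': node 2→6  ** P0@[33:33]
i=34 'b': node 6→7  ** P0@[34:34],P2@[32:34],P4@[33:34]
i=35 'b': node 7→9 (fail-walked)  ** P0@[35:35],P4@[34:35]
i=36 'b': node 9→9 (fail-walked)  ** P0@[36:36],P4@[35:36]
i=37 'c': node 9→2 (fail-walked)
i=38 'c': node 2→3
i=39 'c': node 3→4
i=40 'a': node 4→5  ** P1@[37:40]
i=41 'b': node 5→1 (fail-walked)  ** P0@[41:41]
i=42 'c': node 1→2 (fail-walked)
i=43 'a': node 2→0 (fail-walked)
i=44 'c': node 0→2
i=45 'c': node 2→3
i=46 'c': node 3→4
i=47 'a': node 4→5  ** P1@[44:47]
i=48 'b': node 5→1 (fail-walked)  ** P0@[48:48]
i=49 'b': node 1→9  ** P0@[49:49],P4@[48:49]
i=50 'a': node 9→8 (fail-walked)  ** P3@[49:50]
i=51 'c': node 8→2 (fail-walked)
i=52 'b': node 2→6  ** P0@[52:52]
i=53 'c': node 6→2 (fail-walked)
i=54 'c': node 2→3

Matches: [[0,0],[1,3],[2,0],[3,3],[4,0],[5,3],[8,0],[9,0],[9,2],[9,4],[10,0],[10,4],[11,0],[11,4],[12,3],[16,0],[18,0],[19,0],[19,2],[19,4],[20,3],[25,1],[29,0],[30,3],[31,0],[33,0],[34,0],[34,2],[34,4],[35,0],[35,4],[36,0],[36,4],[40,1],[41,0],[47,1],[48,0],[49,0],[49,4],[50,3],[52,0]]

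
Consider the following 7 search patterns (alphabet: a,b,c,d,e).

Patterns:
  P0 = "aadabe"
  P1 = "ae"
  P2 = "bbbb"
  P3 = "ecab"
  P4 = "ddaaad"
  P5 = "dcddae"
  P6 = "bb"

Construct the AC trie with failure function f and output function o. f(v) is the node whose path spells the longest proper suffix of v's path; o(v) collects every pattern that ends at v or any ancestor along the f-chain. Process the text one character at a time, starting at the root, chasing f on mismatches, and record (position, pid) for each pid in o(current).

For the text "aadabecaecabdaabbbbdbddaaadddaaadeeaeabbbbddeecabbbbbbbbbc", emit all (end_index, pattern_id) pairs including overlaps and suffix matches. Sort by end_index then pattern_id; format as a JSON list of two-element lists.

Build:
Trie nodes:
  n0 'ε': a→1 b→8 d→16 e→12
  n1 'a': a→2 e→7
  n2 'aa': d→3
  n3 'aad': a→4
  n4 'aada': b→5
  n5 'aadab': e→6
  n6 'aadabe': ·  ←P0
  n7 'ae': ·  ←P1
  n8 'b': b→9
  n9 'bb': b→10  ←P6
  n10 'bbb': b→11
  n11 'bbbb': ·  ←P2
  n12 'e': c→13
  n13 'ec': a→14
  n14 'eca': b→15
  n15 'ecab': ·  ←P3
  n16 'd': c→22 d→17
  n17 'dd': a→18
  n18 'dda': a→19
  n19 'ddaa': a→20
  n20 'ddaaa': d→21
  n21 'ddaaad': ·  ←P4
  n22 'dc': d→23
  n23 'dcd': d→24
  n24 'dcdd': a→25
  n25 'dcdda': e→26
  n26 'dcddae': ·  ←P5

Failure links (BFS by depth):
  n1('a'): parent n0 fail=0; on 'a' 0 → fail=0;  out ∅∪∅=∅
  n8('b'): parent n0 fail=0; on 'b' 0 → fail=0;  out ∅∪∅=∅
  n12('e'): parent n0 fail=0; on 'e' 0 → fail=0;  out ∅∪∅=∅
  n16('d'): parent n0 fail=0; on 'd' 0 → fail=0;  out ∅∪∅=∅
  n2('aa'): parent n1 fail=0; on 'a' 0 → fail=1;  out ∅∪∅=∅
  n7('ae'): parent n1 fail=0; on 'e' 0 → fail=12;  out {1}∪∅={1}
  n9('bb'): parent n8 fail=0; on 'b' 0 → fail=8;  out {6}∪∅={6}
  n13('ec'): parent n12 fail=0; on 'c' 0 → fail=0;  out ∅∪∅=∅
  n17('dd'): parent n16 fail=0; on 'd' 0 → fail=16;  out ∅∪∅=∅
  n22('dc'): parent n16 fail=0; on 'c' 0 → fail=0;  out ∅∪∅=∅
  n3('aad'): parent n2 fail=1; on 'd' 1→0 → fail=16;  out ∅∪∅=∅
  n10('bbb'): parent n9 fail=8; on 'b' 8 → fail=9;  out ∅∪{6}={6}
  n14('eca'): parent n13 fail=0; on 'a' 0 → fail=1;  out ∅∪∅=∅
  n18('dda'): parent n17 fail=16; on 'a' 16→0 → fail=1;  out ∅∪∅=∅
  n23('dcd'): parent n22 fail=0; on 'd' 0 → fail=16;  out ∅∪∅=∅
  n4('aada'): parent n3 fail=16; on 'a' 16→0 → fail=1;  out ∅∪∅=∅
  n11('bbbb'): parent n10 fail=9; on 'b' 9 → fail=10;  out {2}∪{6}={2,6}
  n15('ecab'): parent n14 fail=1; on 'b' 1→0 → fail=8;  out {3}∪∅={3}
  n19('ddaa'): parent n18 fail=1; on 'a' 1 → fail=2;  out ∅∪∅=∅
  n24('dcdd'): parent n23 fail=16; on 'd' 16 → fail=17;  out ∅∪∅=∅
  n5('aadab'): parent n4 fail=1; on 'b' 1→0 → fail=8;  out ∅∪∅=∅
  n20('ddaaa'): parent n19 fail=2; on 'a' 2→1 → fail=2;  out ∅∪∅=∅
  n25('dcdda'): parent n24 fail=17; on 'a' 17 → fail=18;  out ∅∪∅=∅
  n6('aadabe'): parent n5 fail=8; on 'e' 8→0 → fail=12;  out {0}∪∅={0}
  n21('ddaaad'): parent n20 fail=2; on 'd' 2 → fail=3;  out {4}∪∅={4}
  n26('dcddae'): parent n25 fail=18; on 'e' 18→1 → fail=7;  out {5}∪{1}={1,5}

Run:
[0] read 'a'  n0⇒n1
[1] read 'a'  n1⇒n2
[2] read 'd'  n2⇒n3
[3] read 'a'  n3⇒n4
[4] read 'b'  n4⇒n5
[5] read 'e'  n5⇒n6  ** P0@[0:5]
[6] read 'c'  n6⇒n13 (fail-walked)
[7] read 'a'  n13⇒n14
[8] read 'e'  n14⇒n7 (fail-walked)  ** P1@[7:8]
[9] read 'c'  n7⇒n13 (fail-walked)
[10] read 'a'  n13⇒n14
[11] read 'b'  n14⇒n15  ** P3@[8:11]
[12] read 'd'  n15⇒n16 (fail-walked)
[13] read 'a'  n16⇒n1 (fail-walked)
[14] read 'a'  n1⇒n2
[15] read 'b'  n2⇒n8 (fail-walked)
[16] read 'b'  n8⇒n9  ** P6@[15:16]
[17] read 'b'  n9⇒n10  ** P6@[16:17]
[18] read 'b'  n10⇒n11  ** P2@[15:18],P6@[17:18]
[19] read 'd'  n11⇒n16 (fail-walked)
[20] read 'b'  n16⇒n8 (fail-walked)
[21] read 'd'  n8⇒n16 (fail-walked)
[22] read 'd'  n16⇒n17
[23] read 'a'  n17⇒n18
[24] read 'a'  n18⇒n19
[25] read 'a'  n19⇒n20
[26] read 'd'  n20⇒n21  ** P4@[21:26]
[27] read 'd'  n21⇒n17 (fail-walked)
[28] read 'd'  n17⇒n17 (fail-walked)
[29] read 'a'  n17⇒n18
[30] read 'a'  n18⇒n19
[31] read 'a'  n19⇒n20
[32] read 'd'  n20⇒n21  ** P4@[27:32]
[33] read 'e'  n21⇒n12 (fail-walked)
[34] read 'e'  n12⇒n12 (fail-walked)
[35] read 'a'  n12⇒n1 (fail-walked)
[36] read 'e'  n1⇒n7  ** P1@[35:36]
[37] read 'a'  n7⇒n1 (fail-walked)
[38] read 'b'  n1⇒n8 (fail-walked)
[39] read 'b'  n8⇒n9  ** P6@[38:39]
[40] read 'b'  n9⇒n10  ** P6@[39:40]
[41] read 'b'  n10⇒n11  ** P2@[38:41],P6@[40:41]
[42] read 'd'  n11⇒n16 (fail-walked)
[43] read 'd'  n16⇒n17
[44] read 'e'  n17⇒n12 (fail-walked)
[45] read 'e'  n12⇒n12 (fail-walked)
[46] read 'c'  n12⇒n13
[47] read 'a'  n13⇒n14
[48] read 'b'  n14⇒n15  ** P3@[45:48]
[49] read 'b'  n15⇒n9 (fail-walked)  ** P6@[48:49]
[50] read 'b'  n9⇒n10  ** P6@[49:50]
[51] read 'b'  n10⇒n11  ** P2@[48:51],P6@[50:51]
[52] read 'b'  n11⇒n11 (fail-walked)  ** P2@[49:52],P6@[51:52]
[53] read 'b'  n11⇒n11 (fail-walked)  ** P2@[50:53],P6@[52:53]
[54] read 'b'  n11⇒n11 (fail-walked)  ** P2@[51:54],P6@[53:54]
[55] read 'b'  n11⇒n11 (fail-walked)  ** P2@[52:55],P6@[54:55]
[56] read 'b'  n11⇒n11 (fail-walked)  ** P2@[53:56],P6@[55:56]
[57] read 'c'  n11⇒n0 (fail-walked)

Result: [[5,0],[8,1],[11,3],[16,6],[17,6],[18,2],[18,6],[26,4],[32,4],[36,1],[39,6],[40,6],[41,2],[41,6],[48,3],[49,6],[50,6],[51,2],[51,6],[52,2],[52,6],[53,2],[53,6],[54,2],[54,6],[55,2],[55,6],[56,2],[56,6]]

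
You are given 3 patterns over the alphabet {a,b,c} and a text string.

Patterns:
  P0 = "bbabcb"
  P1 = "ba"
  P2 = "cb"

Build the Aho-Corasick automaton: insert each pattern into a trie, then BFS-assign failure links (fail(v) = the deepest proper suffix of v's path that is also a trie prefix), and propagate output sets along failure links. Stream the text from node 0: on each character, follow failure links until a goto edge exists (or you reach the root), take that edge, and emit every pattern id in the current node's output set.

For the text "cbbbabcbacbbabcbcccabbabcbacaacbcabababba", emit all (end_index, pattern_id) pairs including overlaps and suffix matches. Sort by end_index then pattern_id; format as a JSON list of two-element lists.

Construct AC machine:
Trie (insert patterns):
  0='ε' goto b→1 c→8
  1='b' goto a→7 b→2
  2='bb' goto a→3
  3='bba' goto b→4
  4='bbab' goto c→5
  5='bbabc' goto b→6
  6='bbabcb' goto ·  ←P0
  7='ba' goto ·  ←P1
  8='c' goto b→9
  9='cb' goto ·  ←P2

BFS fail/out derivation:
  n1('b'): parent n0 fail=0; on 'b' 0 → fail=0;  out ∅∪∅=∅
  n8('c'): parent n0 fail=0; on 'c' 0 → fail=0;  out ∅∪∅=∅
  n2('bb'): parent n1 fail=0; on 'b' 0 → fail=1;  out ∅∪∅=∅
  n7('ba'): parent n1 fail=0; on 'a' 0 → fail=0;  out {1}∪∅={1}
  n9('cb'): parent n8 fail=0; on 'b' 0 → fail=1;  out {2}∪∅={2}
  n3('bba'): parent n2 fail=1; on 'a' 1 → fail=7;  out ∅∪{1}={1}
  n4('bbab'): parent n3 fail=7; on 'b' 7→0 → fail=1;  out ∅∪∅=∅
  n5('bbabc'): parent n4 fail=1; on 'c' 1→0 → fail=8;  out ∅∪∅=∅
  n6('bbabcb'): parent n5 fail=8; on 'b' 8 → fail=9;  out {0}∪{2}={0,2}

Scan:
i=0 'c': node 0→8
i=1 'b': node 8→9  → match P2@[0:1]
i=2 'b': node 9→2 (fail-walked)
i=3 'b': node 2→2 (fail-walked)
i=4 'a': node 2→3  → match P1@[3:4]
i=5 'b': node 3→4
i=6 'c': node 4→5
i=7 'b': node 5→6  → match P0@[2:7],P2@[6:7]
i=8 'a': node 6→7 (fail-walked)  → match P1@[7:8]
i=9 'c': node 7→8 (fail-walked)
i=10 'b': node 8→9  → match P2@[9:10]
i=11 'b': node 9→2 (fail-walked)
i=12 'a': node 2→3  → match P1@[11:12]
i=13 'b': node 3→4
i=14 'c': node 4→5
i=15 'b': node 5→6  → match P0@[10:15],P2@[14:15]
i=16 'c': node 6→8 (fail-walked)
i=17 'c': node 8→8 (fail-walked)
i=18 'c': node 8→8 (fail-walked)
i=19 'a': node 8→0 (fail-walked)
i=20 'b': node 0→1
i=21 'b': node 1→2
i=22 'a': node 2→3  → match P1@[21:22]
i=23 'b': node 3→4
i=24 'c': node 4→5
i=25 'b': node 5→6  → match P0@[20:25],P2@[24:25]
i=26 'a': node 6→7 (fail-walked)  → match P1@[25:26]
i=27 'c': node 7→8 (fail-walked)
i=28 'a': node 8→0 (fail-walked)
i=29 'a': node 0→0
i=30 'c': node 0→8
i=31 'b': node 8→9  → match P2@[30:31]
i=32 'c': node 9→8 (fail-walked)
i=33 'a': node 8→0 (fail-walked)
i=34 'b': node 0→1
i=35 'a': node 1→7  → match P1@[34:35]
i=36 'b': node 7→1 (fail-walked)
i=37 'a': node 1→7  → match P1@[36:37]
i=38 'b': node 7→1 (fail-walked)
i=39 'b': node 1→2
i=40 'a': node 2→3  → match P1@[39:40]

All matches (sorted): [[1,2],[4,1],[7,0],[7,2],[8,1],[10,2],[12,1],[15,0],[15,2],[22,1],[25,0],[25,2],[26,1],[31,2],[35,1],[37,1],[40,1]]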